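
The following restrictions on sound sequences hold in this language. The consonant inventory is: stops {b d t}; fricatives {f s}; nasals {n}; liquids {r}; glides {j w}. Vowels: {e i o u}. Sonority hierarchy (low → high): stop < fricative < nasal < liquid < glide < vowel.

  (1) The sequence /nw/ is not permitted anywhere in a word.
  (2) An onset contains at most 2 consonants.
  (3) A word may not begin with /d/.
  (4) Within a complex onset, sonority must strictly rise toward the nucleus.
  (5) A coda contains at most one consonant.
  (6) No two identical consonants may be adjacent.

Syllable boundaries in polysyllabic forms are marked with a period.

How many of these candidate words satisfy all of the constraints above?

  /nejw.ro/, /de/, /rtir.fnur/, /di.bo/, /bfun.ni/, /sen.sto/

0

/nejw.ro/ — violates constraint 5: syllable 1 coda /jw/ has 2 consonants (> 1) → not permitted
/de/ — violates constraint 3: word begins with /d/ → not permitted
/rtir.fnur/ — violates constraint 4: syllable 1 onset /rt/: /r/ (liquid, 4) → /t/ (stop, 1) does not rise → not permitted
/di.bo/ — violates constraint 3: word begins with /d/ → not permitted
/bfun.ni/ — violates constraint 6: adjacent identical consonants /nn/ → not permitted
/sen.sto/ — violates constraint 4: syllable 2 onset /st/: /s/ (fricative, 2) → /t/ (stop, 1) does not rise → not permitted
No form is permitted → 0.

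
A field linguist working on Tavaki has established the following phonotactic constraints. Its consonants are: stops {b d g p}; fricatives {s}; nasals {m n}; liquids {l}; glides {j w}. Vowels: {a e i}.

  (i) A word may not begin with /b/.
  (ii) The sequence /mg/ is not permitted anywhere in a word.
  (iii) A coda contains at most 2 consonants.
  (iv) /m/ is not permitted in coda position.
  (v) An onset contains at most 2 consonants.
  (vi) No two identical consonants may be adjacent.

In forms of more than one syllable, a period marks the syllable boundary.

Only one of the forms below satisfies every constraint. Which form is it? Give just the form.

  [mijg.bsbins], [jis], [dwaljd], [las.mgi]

[jis]

[mijg.bsbins] — violates constraint (v): syllable 2 onset /bsb/ has 3 consonants (> 2) → not permitted
[jis] — σ1 onset /j/, coda /s/ ok → permitted
[dwaljd] — violates constraint (iii): syllable 1 coda /ljd/ has 3 consonants (> 2) → not permitted
[las.mgi] — violates constraint (ii): contains banned sequence /mg/ → not permitted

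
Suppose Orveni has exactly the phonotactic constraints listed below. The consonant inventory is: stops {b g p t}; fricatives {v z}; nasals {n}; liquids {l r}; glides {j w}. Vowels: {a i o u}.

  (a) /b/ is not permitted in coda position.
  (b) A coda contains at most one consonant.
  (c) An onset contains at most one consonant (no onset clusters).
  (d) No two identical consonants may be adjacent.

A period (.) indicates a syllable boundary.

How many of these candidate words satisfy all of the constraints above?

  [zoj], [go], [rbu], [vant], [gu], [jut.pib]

3

[zoj] — σ1 onset /z/, coda /j/ ok → well-formed
[go] — σ1 onset /g/, coda /∅/ ok → well-formed
[rbu] — violates constraint (c): syllable 1 onset /rb/ has 2 consonants (> 1) → ill-formed
[vant] — violates constraint (b): syllable 1 coda /nt/ has 2 consonants (> 1) → ill-formed
[gu] — σ1 onset /g/, coda /∅/ ok → well-formed
[jut.pib] — violates constraint (a): syllable 2 coda contains /b/ → ill-formed
Well-formed: [zoj], [go], [gu] → 3.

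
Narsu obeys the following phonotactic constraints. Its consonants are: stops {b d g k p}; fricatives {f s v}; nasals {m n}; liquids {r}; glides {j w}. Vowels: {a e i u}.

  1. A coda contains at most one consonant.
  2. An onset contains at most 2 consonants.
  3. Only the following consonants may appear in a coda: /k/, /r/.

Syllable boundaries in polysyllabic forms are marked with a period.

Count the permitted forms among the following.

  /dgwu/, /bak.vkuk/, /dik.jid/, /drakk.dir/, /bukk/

1

/dgwu/ — violates constraint 2: syllable 1 onset /dgw/ has 3 consonants (> 2) → not permitted
/bak.vkuk/ — σ1 onset /b/, coda /k/ ok; σ2 onset /vk/ (2C), coda /k/ ok → permitted
/dik.jid/ — violates constraint 3: syllable 2 coda contains /d/, which is not a licensed coda consonant → not permitted
/drakk.dir/ — violates constraint 1: syllable 1 coda /kk/ has 2 consonants (> 1) → not permitted
/bukk/ — violates constraint 1: syllable 1 coda /kk/ has 2 consonants (> 1) → not permitted
Permitted: /bak.vkuk/ → 1.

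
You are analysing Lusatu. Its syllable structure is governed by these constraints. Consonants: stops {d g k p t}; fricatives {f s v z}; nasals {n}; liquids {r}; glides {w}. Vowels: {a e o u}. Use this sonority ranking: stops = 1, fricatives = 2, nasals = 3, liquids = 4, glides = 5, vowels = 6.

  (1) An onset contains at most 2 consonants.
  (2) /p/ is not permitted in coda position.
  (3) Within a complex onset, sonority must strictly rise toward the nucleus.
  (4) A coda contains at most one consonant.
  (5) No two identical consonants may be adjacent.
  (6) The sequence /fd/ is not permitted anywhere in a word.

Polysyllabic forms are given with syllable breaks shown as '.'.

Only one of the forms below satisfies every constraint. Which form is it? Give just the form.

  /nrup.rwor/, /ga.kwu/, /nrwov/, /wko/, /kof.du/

/nrup.rwor/ — violates constraint 2: syllable 1 coda contains /p/ → illicit
/ga.kwu/ — σ1 onset /g/, coda /∅/ ok; σ2 onset /kw/ (1→5 rises), coda /∅/ ok → licit
/nrwov/ — violates constraint 1: syllable 1 onset /nrw/ has 3 consonants (> 2) → illicit
/wko/ — violates constraint 3: syllable 1 onset /wk/: /w/ (glide, 5) → /k/ (stop, 1) does not rise → illicit
/kof.du/ — violates constraint 6: contains banned sequence /fd/ → illicit

/ga.kwu/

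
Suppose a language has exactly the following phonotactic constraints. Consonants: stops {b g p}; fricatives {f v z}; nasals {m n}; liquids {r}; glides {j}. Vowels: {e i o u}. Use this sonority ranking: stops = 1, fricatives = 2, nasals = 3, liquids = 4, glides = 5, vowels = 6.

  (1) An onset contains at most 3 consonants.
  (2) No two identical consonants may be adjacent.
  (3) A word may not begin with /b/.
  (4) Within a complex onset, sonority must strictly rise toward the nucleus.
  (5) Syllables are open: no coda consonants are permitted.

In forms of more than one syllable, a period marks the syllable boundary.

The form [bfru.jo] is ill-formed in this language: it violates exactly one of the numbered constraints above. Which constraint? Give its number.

[bfru.jo]: word begins with /b/.
This is a violation of constraint 3: "A word may not begin with /b/."
The remaining constraints (1, 2, 4, 5) are satisfied.

3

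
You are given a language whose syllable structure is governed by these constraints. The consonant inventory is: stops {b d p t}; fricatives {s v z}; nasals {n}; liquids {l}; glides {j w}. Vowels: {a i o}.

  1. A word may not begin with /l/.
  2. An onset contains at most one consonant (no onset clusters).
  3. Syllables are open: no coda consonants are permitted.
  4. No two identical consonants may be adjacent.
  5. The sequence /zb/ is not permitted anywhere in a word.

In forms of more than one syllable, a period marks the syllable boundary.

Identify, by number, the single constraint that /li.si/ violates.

1

/li.si/: word begins with /l/.
This is a violation of constraint 1: "A word may not begin with /l/."
The remaining constraints (2, 3, 4, 5) are satisfied.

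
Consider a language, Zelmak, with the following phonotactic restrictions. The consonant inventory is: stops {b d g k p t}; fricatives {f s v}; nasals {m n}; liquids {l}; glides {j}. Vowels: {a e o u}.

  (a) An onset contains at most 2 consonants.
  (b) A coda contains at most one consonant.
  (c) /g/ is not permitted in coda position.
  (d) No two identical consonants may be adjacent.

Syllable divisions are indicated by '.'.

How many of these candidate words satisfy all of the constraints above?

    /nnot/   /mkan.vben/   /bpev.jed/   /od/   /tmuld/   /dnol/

4

/nnot/ — violates constraint (d): adjacent identical consonants /nn/ → phonotactically illegal
/mkan.vben/ — σ1 onset /mk/ (2C), coda /n/ ok; σ2 onset /vb/ (2C), coda /n/ ok → phonotactically legal
/bpev.jed/ — σ1 onset /bp/ (2C), coda /v/ ok; σ2 onset /j/, coda /d/ ok → phonotactically legal
/od/ — σ1 onset /∅/, coda /d/ ok → phonotactically legal
/tmuld/ — violates constraint (b): syllable 1 coda /ld/ has 2 consonants (> 1) → phonotactically illegal
/dnol/ — σ1 onset /dn/ (2C), coda /l/ ok → phonotactically legal
Phonotactically legal: /mkan.vben/, /bpev.jed/, /od/, /dnol/ → 4.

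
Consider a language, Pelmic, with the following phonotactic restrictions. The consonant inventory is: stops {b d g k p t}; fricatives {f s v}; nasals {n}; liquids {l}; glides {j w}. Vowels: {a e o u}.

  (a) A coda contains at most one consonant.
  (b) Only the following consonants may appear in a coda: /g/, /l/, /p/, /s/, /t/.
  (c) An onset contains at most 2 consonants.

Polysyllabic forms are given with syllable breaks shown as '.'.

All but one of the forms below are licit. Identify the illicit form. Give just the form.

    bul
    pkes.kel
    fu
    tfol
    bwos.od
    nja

bul — σ1 onset /b/, coda /l/ ok → licit
pkes.kel — σ1 onset /pk/ (2C), coda /s/ ok; σ2 onset /k/, coda /l/ ok → licit
fu — σ1 onset /f/, coda /∅/ ok → licit
tfol — σ1 onset /tf/ (2C), coda /l/ ok → licit
bwos.od — violates constraint (b): syllable 2 coda contains /d/, which is not a licensed coda consonant → illicit
nja — σ1 onset /nj/ (2C), coda /∅/ ok → licit

bwos.od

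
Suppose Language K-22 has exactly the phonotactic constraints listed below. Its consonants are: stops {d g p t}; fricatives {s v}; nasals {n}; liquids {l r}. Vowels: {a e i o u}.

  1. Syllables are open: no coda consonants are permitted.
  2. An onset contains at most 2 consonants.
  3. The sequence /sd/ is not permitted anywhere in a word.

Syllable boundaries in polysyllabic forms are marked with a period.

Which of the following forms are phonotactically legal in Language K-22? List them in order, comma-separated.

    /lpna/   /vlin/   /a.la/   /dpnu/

/a.la/

/lpna/ — violates constraint 2: syllable 1 onset /lpn/ has 3 consonants (> 2) → phonotactically illegal
/vlin/ — violates constraint 1: syllable 1 coda /n/ has 1 consonant (> 0) → phonotactically illegal
/a.la/ — σ1 onset /∅/, coda /∅/ ok; σ2 onset /l/, coda /∅/ ok → phonotactically legal
/dpnu/ — violates constraint 2: syllable 1 onset /dpn/ has 3 consonants (> 2) → phonotactically illegal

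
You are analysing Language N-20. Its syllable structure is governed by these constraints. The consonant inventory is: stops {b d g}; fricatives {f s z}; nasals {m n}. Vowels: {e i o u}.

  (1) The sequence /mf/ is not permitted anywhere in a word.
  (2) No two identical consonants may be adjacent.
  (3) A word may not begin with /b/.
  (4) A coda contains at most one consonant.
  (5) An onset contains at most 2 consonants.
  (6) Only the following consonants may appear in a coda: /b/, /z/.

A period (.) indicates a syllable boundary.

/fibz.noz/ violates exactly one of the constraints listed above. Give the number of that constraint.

/fibz.noz/: syllable 1 coda /bz/ has 2 consonants (> 1).
This is a violation of constraint 4: "A coda contains at most one consonant."
The remaining constraints (1, 2, 3, 5, 6) are satisfied.

4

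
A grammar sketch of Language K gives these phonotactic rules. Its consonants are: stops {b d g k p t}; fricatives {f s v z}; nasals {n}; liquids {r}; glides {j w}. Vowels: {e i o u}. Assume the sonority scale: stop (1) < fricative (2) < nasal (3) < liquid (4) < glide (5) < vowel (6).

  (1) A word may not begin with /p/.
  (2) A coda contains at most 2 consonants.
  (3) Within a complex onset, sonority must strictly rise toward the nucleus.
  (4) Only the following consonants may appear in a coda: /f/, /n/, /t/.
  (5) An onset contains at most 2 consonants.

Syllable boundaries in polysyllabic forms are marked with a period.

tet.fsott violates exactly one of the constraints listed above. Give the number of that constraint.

3

tet.fsott: syllable 2 onset /fs/: /f/ (fricative, 2) → /s/ (fricative, 2) does not rise.
This is a violation of constraint 3: "Within a complex onset, sonority must strictly rise toward the nucleus."
The remaining constraints (1, 2, 4, 5) are satisfied.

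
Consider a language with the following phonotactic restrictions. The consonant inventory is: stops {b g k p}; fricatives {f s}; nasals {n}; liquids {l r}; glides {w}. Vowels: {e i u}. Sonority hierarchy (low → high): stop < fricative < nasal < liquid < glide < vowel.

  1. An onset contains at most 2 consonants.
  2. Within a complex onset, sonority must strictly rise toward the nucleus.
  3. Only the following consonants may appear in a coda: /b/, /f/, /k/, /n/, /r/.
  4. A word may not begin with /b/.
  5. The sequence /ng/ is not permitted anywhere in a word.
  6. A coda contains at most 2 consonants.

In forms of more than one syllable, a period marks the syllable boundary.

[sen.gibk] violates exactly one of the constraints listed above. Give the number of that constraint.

5

[sen.gibk]: contains banned sequence /ng/.
This is a violation of constraint 5: "The sequence /ng/ is not permitted anywhere in a word."
The remaining constraints (1, 2, 3, 4, 6) are satisfied.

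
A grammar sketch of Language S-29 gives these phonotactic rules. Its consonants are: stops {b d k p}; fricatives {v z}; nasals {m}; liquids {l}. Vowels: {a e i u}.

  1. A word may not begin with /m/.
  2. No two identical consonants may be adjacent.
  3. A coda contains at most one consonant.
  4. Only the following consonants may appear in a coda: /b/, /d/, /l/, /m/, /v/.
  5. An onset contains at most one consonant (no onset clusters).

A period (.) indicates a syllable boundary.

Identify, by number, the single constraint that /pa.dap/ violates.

/pa.dap/: syllable 2 coda contains /p/, which is not a licensed coda consonant.
This is a violation of constraint 4: "Only the following consonants may appear in a coda: /b/, /d/, /l/, /m/, /v/."
The remaining constraints (1, 2, 3, 5) are satisfied.

4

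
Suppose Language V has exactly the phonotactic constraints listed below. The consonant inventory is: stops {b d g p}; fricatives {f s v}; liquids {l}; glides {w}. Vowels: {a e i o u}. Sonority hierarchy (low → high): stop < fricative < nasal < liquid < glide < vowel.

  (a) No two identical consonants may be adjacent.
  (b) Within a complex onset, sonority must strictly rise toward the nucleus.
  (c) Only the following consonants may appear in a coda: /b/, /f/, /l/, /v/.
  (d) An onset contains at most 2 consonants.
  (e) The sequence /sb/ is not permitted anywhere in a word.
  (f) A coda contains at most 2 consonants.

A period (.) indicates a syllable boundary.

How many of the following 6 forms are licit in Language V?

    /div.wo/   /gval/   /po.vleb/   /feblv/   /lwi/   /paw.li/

/div.wo/ — σ1 onset /d/, coda /v/ ok; σ2 onset /w/, coda /∅/ ok → licit
/gval/ — σ1 onset /gv/ (1→2 rises), coda /l/ ok → licit
/po.vleb/ — σ1 onset /p/, coda /∅/ ok; σ2 onset /vl/ (2→4 rises), coda /b/ ok → licit
/feblv/ — violates constraint (f): syllable 1 coda /blv/ has 3 consonants (> 2) → illicit
/lwi/ — σ1 onset /lw/ (4→5 rises), coda /∅/ ok → licit
/paw.li/ — violates constraint (c): syllable 1 coda contains /w/, which is not a licensed coda consonant → illicit
Licit: /div.wo/, /gval/, /po.vleb/, /lwi/ → 4.

4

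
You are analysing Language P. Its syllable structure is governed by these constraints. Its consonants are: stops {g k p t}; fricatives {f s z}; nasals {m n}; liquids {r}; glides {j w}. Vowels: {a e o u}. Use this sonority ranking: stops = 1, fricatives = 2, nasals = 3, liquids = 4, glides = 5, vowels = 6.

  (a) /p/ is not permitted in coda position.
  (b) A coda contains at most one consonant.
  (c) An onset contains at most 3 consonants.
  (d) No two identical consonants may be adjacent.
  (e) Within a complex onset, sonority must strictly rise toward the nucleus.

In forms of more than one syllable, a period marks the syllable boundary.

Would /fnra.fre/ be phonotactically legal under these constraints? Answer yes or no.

yes

/fnra.fre/ — σ1 onset /fnr/ (2→3→4 rises), coda /∅/ ok; σ2 onset /fr/ (2→4 rises), coda /∅/ ok → phonotactically legal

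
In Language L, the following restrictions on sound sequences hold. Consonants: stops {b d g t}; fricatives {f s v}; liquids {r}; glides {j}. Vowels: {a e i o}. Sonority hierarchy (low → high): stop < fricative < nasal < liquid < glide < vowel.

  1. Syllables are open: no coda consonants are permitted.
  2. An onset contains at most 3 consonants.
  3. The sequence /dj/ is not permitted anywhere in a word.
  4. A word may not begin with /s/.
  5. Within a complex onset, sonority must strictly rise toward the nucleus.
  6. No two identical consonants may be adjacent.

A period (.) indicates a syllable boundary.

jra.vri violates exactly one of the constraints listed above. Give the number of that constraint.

5

jra.vri: syllable 1 onset /jr/: /j/ (glide, 5) → /r/ (liquid, 4) does not rise.
This is a violation of constraint 5: "Within a complex onset, sonority must strictly rise toward the nucleus."
The remaining constraints (1, 2, 3, 4, 6) are satisfied.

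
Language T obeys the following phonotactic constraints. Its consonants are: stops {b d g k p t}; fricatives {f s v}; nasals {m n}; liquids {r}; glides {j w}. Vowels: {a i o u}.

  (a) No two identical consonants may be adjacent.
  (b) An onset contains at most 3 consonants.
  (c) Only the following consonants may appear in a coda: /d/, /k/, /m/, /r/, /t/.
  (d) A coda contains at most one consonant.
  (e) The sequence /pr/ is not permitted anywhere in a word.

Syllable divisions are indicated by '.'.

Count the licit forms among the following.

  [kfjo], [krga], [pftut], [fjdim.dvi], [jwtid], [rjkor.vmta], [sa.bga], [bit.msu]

[kfjo] — σ1 onset /kfj/ (3C), coda /∅/ ok → licit
[krga] — σ1 onset /krg/ (3C), coda /∅/ ok → licit
[pftut] — σ1 onset /pft/ (3C), coda /t/ ok → licit
[fjdim.dvi] — σ1 onset /fjd/ (3C), coda /m/ ok; σ2 onset /dv/ (2C), coda /∅/ ok → licit
[jwtid] — σ1 onset /jwt/ (3C), coda /d/ ok → licit
[rjkor.vmta] — σ1 onset /rjk/ (3C), coda /r/ ok; σ2 onset /vmt/ (3C), coda /∅/ ok → licit
[sa.bga] — σ1 onset /s/, coda /∅/ ok; σ2 onset /bg/ (2C), coda /∅/ ok → licit
[bit.msu] — σ1 onset /b/, coda /t/ ok; σ2 onset /ms/ (2C), coda /∅/ ok → licit
Licit: [kfjo], [krga], [pftut], [fjdim.dvi], [jwtid], [rjkor.vmta], [sa.bga], [bit.msu] → 8.

8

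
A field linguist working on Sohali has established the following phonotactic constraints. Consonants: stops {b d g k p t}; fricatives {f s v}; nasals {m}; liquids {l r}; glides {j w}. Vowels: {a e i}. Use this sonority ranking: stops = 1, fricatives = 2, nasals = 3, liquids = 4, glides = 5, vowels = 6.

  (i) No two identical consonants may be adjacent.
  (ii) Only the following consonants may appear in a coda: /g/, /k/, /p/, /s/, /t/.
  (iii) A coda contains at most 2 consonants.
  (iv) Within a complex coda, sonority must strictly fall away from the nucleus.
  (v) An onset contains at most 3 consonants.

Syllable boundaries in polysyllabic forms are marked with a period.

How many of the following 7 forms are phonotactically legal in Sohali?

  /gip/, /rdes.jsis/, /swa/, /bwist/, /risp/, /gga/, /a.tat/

6

/gip/ — σ1 onset /g/, coda /p/ ok → phonotactically legal
/rdes.jsis/ — σ1 onset /rd/ (2C), coda /s/ ok; σ2 onset /js/ (2C), coda /s/ ok → phonotactically legal
/swa/ — σ1 onset /sw/ (2C), coda /∅/ ok → phonotactically legal
/bwist/ — σ1 onset /bw/ (2C), coda /st/ (2→1 falls) ok → phonotactically legal
/risp/ — σ1 onset /r/, coda /sp/ (2→1 falls) ok → phonotactically legal
/gga/ — violates constraint (i): adjacent identical consonants /gg/ → phonotactically illegal
/a.tat/ — σ1 onset /∅/, coda /∅/ ok; σ2 onset /t/, coda /t/ ok → phonotactically legal
Phonotactically legal: /gip/, /rdes.jsis/, /swa/, /bwist/, /risp/, /a.tat/ → 6.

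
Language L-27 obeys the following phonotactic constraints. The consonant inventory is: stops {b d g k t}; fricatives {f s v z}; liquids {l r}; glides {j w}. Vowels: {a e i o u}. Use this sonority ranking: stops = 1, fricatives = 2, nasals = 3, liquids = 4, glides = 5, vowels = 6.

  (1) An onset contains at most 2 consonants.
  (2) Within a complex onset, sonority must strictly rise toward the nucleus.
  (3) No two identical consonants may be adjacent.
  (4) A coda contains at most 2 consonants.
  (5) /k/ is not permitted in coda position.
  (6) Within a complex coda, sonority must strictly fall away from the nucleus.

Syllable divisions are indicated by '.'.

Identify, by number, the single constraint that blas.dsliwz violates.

1

blas.dsliwz: syllable 2 onset /dsl/ has 3 consonants (> 2).
This is a violation of constraint 1: "An onset contains at most 2 consonants."
The remaining constraints (2, 3, 4, 5, 6) are satisfied.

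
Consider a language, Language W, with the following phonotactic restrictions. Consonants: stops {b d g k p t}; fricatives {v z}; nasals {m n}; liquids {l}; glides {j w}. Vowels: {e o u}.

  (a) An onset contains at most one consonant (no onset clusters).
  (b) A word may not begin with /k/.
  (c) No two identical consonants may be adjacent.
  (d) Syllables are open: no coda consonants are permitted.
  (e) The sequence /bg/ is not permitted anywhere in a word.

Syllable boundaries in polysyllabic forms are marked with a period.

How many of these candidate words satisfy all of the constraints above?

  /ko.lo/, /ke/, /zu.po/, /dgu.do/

/ko.lo/ — violates constraint (b): word begins with /k/ → not permitted
/ke/ — violates constraint (b): word begins with /k/ → not permitted
/zu.po/ — σ1 onset /z/, coda /∅/ ok; σ2 onset /p/, coda /∅/ ok → permitted
/dgu.do/ — violates constraint (a): syllable 1 onset /dg/ has 2 consonants (> 1) → not permitted
Permitted: /zu.po/ → 1.

1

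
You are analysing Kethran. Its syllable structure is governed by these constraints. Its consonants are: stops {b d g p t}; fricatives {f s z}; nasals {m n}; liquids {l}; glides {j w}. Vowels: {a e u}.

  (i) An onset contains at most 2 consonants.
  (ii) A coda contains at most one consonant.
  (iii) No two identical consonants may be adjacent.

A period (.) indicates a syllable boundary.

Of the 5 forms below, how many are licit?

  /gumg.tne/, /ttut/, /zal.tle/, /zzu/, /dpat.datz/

1

/gumg.tne/ — violates constraint (ii): syllable 1 coda /mg/ has 2 consonants (> 1) → illicit
/ttut/ — violates constraint (iii): adjacent identical consonants /tt/ → illicit
/zal.tle/ — σ1 onset /z/, coda /l/ ok; σ2 onset /tl/ (2C), coda /∅/ ok → licit
/zzu/ — violates constraint (iii): adjacent identical consonants /zz/ → illicit
/dpat.datz/ — violates constraint (ii): syllable 2 coda /tz/ has 2 consonants (> 1) → illicit
Licit: /zal.tle/ → 1.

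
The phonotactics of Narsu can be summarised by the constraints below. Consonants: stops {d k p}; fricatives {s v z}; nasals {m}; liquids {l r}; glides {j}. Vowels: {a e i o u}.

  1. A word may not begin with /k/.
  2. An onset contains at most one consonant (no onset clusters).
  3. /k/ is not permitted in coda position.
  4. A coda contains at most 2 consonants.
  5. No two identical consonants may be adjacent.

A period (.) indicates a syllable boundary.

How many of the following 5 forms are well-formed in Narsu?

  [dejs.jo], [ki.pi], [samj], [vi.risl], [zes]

4

[dejs.jo] — σ1 onset /d/, coda /js/ (2C) ok; σ2 onset /j/, coda /∅/ ok → well-formed
[ki.pi] — violates constraint 1: word begins with /k/ → ill-formed
[samj] — σ1 onset /s/, coda /mj/ (2C) ok → well-formed
[vi.risl] — σ1 onset /v/, coda /∅/ ok; σ2 onset /r/, coda /sl/ (2C) ok → well-formed
[zes] — σ1 onset /z/, coda /s/ ok → well-formed
Well-formed: [dejs.jo], [samj], [vi.risl], [zes] → 4.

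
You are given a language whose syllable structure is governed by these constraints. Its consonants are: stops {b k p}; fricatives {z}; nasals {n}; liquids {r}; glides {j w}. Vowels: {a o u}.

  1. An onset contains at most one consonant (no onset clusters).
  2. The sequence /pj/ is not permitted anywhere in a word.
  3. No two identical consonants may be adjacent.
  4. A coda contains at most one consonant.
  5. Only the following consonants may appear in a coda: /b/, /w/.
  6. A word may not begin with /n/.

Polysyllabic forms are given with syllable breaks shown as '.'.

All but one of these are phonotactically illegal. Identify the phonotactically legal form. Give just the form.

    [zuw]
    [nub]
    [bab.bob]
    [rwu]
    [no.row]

[zuw]

[zuw] — σ1 onset /z/, coda /w/ ok → phonotactically legal
[nub] — violates constraint 6: word begins with /n/ → phonotactically illegal
[bab.bob] — violates constraint 3: adjacent identical consonants /bb/ → phonotactically illegal
[rwu] — violates constraint 1: syllable 1 onset /rw/ has 2 consonants (> 1) → phonotactically illegal
[no.row] — violates constraint 6: word begins with /n/ → phonotactically illegal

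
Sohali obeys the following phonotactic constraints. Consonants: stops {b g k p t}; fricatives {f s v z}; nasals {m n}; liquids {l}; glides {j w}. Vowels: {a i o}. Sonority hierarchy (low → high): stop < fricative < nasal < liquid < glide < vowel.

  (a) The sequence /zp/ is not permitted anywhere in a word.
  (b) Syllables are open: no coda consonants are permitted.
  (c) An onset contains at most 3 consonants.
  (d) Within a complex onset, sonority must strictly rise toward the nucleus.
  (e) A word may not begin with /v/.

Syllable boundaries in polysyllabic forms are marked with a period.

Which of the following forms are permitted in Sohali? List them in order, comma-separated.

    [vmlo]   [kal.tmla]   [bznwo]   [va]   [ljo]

[ljo]

[vmlo] — violates constraint (e): word begins with /v/ → not permitted
[kal.tmla] — violates constraint (b): syllable 1 coda /l/ has 1 consonant (> 0) → not permitted
[bznwo] — violates constraint (c): syllable 1 onset /bznw/ has 4 consonants (> 3) → not permitted
[va] — violates constraint (e): word begins with /v/ → not permitted
[ljo] — σ1 onset /lj/ (4→5 rises), coda /∅/ ok → permitted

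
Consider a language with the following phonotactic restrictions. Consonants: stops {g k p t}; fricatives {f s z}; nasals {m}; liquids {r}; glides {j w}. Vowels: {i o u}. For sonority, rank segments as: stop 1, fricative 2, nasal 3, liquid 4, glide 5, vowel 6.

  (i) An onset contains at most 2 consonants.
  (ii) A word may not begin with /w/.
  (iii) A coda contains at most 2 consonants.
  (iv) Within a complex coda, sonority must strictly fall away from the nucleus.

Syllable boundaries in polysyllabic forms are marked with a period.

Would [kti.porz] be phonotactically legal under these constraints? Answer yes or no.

[kti.porz] — σ1 onset /kt/ (2C), coda /∅/ ok; σ2 onset /p/, coda /rz/ (4→2 falls) ok → phonotactically legal

yes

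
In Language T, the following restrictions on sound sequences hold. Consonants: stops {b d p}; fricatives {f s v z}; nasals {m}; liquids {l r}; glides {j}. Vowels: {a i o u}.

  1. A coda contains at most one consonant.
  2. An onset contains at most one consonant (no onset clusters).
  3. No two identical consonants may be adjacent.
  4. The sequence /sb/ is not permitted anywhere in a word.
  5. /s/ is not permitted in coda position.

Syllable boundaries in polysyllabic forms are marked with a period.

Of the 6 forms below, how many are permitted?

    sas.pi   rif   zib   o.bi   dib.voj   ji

5

sas.pi — violates constraint 5: syllable 1 coda contains /s/ → not permitted
rif — σ1 onset /r/, coda /f/ ok → permitted
zib — σ1 onset /z/, coda /b/ ok → permitted
o.bi — σ1 onset /∅/, coda /∅/ ok; σ2 onset /b/, coda /∅/ ok → permitted
dib.voj — σ1 onset /d/, coda /b/ ok; σ2 onset /v/, coda /j/ ok → permitted
ji — σ1 onset /j/, coda /∅/ ok → permitted
Permitted: rif, zib, o.bi, dib.voj, ji → 5.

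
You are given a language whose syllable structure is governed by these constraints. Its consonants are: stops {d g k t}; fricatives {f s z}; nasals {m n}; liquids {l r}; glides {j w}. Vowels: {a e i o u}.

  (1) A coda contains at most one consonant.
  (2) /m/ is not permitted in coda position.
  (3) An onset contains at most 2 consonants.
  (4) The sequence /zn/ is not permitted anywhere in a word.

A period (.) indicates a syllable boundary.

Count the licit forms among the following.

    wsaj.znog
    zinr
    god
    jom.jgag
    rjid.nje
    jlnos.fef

2

wsaj.znog — violates constraint 4: contains banned sequence /zn/ → illicit
zinr — violates constraint 1: syllable 1 coda /nr/ has 2 consonants (> 1) → illicit
god — σ1 onset /g/, coda /d/ ok → licit
jom.jgag — violates constraint 2: syllable 1 coda contains /m/ → illicit
rjid.nje — σ1 onset /rj/ (2C), coda /d/ ok; σ2 onset /nj/ (2C), coda /∅/ ok → licit
jlnos.fef — violates constraint 3: syllable 1 onset /jln/ has 3 consonants (> 2) → illicit
Licit: god, rjid.nje → 2.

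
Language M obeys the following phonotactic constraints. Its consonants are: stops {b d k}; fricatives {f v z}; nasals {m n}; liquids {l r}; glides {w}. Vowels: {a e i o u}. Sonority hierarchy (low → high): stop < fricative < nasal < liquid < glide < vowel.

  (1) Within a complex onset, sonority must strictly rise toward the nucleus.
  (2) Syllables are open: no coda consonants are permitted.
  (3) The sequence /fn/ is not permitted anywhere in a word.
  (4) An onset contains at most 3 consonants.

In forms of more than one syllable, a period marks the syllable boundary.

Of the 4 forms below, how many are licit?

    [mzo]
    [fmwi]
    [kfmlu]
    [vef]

[mzo] — violates constraint 1: syllable 1 onset /mz/: /m/ (nasal, 3) → /z/ (fricative, 2) does not rise → illicit
[fmwi] — σ1 onset /fmw/ (2→3→5 rises), coda /∅/ ok → licit
[kfmlu] — violates constraint 4: syllable 1 onset /kfml/ has 4 consonants (> 3) → illicit
[vef] — violates constraint 2: syllable 1 coda /f/ has 1 consonant (> 0) → illicit
Licit: [fmwi] → 1.

1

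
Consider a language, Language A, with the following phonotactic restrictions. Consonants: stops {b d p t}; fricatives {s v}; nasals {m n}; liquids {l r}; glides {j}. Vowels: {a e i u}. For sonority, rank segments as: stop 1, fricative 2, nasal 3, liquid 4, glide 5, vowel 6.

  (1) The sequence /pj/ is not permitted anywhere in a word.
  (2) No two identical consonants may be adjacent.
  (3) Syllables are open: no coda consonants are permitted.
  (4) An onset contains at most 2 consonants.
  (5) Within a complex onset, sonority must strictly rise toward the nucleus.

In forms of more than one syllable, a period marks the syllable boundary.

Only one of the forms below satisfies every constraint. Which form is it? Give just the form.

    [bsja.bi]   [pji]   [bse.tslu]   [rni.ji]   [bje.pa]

[bje.pa]

[bsja.bi] — violates constraint 4: syllable 1 onset /bsj/ has 3 consonants (> 2) → not permitted
[pji] — violates constraint 1: contains banned sequence /pj/ → not permitted
[bse.tslu] — violates constraint 4: syllable 2 onset /tsl/ has 3 consonants (> 2) → not permitted
[rni.ji] — violates constraint 5: syllable 1 onset /rn/: /r/ (liquid, 4) → /n/ (nasal, 3) does not rise → not permitted
[bje.pa] — σ1 onset /bj/ (1→5 rises), coda /∅/ ok; σ2 onset /p/, coda /∅/ ok → permitted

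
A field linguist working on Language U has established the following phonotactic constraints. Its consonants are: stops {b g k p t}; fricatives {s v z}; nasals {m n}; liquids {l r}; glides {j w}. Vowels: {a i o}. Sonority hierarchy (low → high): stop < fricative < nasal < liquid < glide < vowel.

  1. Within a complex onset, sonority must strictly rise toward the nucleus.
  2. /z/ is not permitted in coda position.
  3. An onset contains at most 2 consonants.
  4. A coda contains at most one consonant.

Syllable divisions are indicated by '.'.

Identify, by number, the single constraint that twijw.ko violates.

4

twijw.ko: syllable 1 coda /jw/ has 2 consonants (> 1).
This is a violation of constraint 4: "A coda contains at most one consonant."
The remaining constraints (1, 2, 3) are satisfied.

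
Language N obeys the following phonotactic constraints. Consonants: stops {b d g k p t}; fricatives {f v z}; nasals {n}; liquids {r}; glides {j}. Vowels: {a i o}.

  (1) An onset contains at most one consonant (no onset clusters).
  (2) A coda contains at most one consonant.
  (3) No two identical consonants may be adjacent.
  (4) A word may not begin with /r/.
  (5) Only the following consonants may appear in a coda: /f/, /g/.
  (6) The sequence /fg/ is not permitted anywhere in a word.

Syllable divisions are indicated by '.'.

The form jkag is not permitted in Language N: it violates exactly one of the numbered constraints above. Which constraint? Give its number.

1

jkag: syllable 1 onset /jk/ has 2 consonants (> 1).
This is a violation of constraint 1: "An onset contains at most one consonant (no onset clusters)."
The remaining constraints (2, 3, 4, 5, 6) are satisfied.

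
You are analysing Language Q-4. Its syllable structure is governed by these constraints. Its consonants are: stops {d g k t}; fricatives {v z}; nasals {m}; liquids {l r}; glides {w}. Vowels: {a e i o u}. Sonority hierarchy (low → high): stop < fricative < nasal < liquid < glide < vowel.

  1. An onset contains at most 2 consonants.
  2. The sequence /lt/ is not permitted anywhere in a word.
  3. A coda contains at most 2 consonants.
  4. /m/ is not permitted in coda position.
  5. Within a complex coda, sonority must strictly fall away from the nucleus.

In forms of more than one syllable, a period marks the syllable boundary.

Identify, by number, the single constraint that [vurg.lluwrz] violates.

3

[vurg.lluwrz]: syllable 2 coda /wrz/ has 3 consonants (> 2).
This is a violation of constraint 3: "A coda contains at most 2 consonants."
The remaining constraints (1, 2, 4, 5) are satisfied.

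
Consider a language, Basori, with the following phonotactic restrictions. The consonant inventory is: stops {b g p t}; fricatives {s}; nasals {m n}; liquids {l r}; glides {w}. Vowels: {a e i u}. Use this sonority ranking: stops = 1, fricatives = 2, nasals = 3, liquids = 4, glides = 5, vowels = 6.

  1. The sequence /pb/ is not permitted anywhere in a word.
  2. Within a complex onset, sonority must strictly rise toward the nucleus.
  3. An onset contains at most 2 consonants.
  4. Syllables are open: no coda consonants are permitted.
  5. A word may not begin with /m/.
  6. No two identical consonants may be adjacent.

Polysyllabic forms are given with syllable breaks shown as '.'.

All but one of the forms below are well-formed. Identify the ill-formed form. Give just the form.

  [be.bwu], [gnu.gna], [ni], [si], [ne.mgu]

[be.bwu] — σ1 onset /b/, coda /∅/ ok; σ2 onset /bw/ (1→5 rises), coda /∅/ ok → well-formed
[gnu.gna] — σ1 onset /gn/ (1→3 rises), coda /∅/ ok; σ2 onset /gn/ (1→3 rises), coda /∅/ ok → well-formed
[ni] — σ1 onset /n/, coda /∅/ ok → well-formed
[si] — σ1 onset /s/, coda /∅/ ok → well-formed
[ne.mgu] — violates constraint 2: syllable 2 onset /mg/: /m/ (nasal, 3) → /g/ (stop, 1) does not rise → ill-formed

[ne.mgu]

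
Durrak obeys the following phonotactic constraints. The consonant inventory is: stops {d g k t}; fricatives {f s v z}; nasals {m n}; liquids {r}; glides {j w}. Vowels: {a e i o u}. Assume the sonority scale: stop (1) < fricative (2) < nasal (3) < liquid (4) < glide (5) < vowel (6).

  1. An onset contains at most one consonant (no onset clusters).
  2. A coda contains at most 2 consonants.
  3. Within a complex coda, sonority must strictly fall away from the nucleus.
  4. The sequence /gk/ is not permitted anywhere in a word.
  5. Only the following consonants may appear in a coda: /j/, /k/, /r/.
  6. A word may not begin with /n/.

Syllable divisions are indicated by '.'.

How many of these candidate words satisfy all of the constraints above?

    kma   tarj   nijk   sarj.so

0

kma — violates constraint 1: syllable 1 onset /km/ has 2 consonants (> 1) → ill-formed
tarj — violates constraint 3: syllable 1 coda /rj/: /r/ (liquid, 4) → /j/ (glide, 5) does not fall → ill-formed
nijk — violates constraint 6: word begins with /n/ → ill-formed
sarj.so — violates constraint 3: syllable 1 coda /rj/: /r/ (liquid, 4) → /j/ (glide, 5) does not fall → ill-formed
No form is well-formed → 0.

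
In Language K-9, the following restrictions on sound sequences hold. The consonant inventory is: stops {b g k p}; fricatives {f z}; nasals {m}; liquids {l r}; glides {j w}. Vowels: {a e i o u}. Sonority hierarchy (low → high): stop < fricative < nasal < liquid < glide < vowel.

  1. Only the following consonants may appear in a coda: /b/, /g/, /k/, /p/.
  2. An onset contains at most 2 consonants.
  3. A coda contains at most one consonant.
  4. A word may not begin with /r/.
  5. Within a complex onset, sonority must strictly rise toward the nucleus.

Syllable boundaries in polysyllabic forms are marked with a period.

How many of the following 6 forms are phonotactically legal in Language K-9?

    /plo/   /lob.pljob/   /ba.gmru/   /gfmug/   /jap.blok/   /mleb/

3

/plo/ — σ1 onset /pl/ (1→4 rises), coda /∅/ ok → phonotactically legal
/lob.pljob/ — violates constraint 2: syllable 2 onset /plj/ has 3 consonants (> 2) → phonotactically illegal
/ba.gmru/ — violates constraint 2: syllable 2 onset /gmr/ has 3 consonants (> 2) → phonotactically illegal
/gfmug/ — violates constraint 2: syllable 1 onset /gfm/ has 3 consonants (> 2) → phonotactically illegal
/jap.blok/ — σ1 onset /j/, coda /p/ ok; σ2 onset /bl/ (1→4 rises), coda /k/ ok → phonotactically legal
/mleb/ — σ1 onset /ml/ (3→4 rises), coda /b/ ok → phonotactically legal
Phonotactically legal: /plo/, /jap.blok/, /mleb/ → 3.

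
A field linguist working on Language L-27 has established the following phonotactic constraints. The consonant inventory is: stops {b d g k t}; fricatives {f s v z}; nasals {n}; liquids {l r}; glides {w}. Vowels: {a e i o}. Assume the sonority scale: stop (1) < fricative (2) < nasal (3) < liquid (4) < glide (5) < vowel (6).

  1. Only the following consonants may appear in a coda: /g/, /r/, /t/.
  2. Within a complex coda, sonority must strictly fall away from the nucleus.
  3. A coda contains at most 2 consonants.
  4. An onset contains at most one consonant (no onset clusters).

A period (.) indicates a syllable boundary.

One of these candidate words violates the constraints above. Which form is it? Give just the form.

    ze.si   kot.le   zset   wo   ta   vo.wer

ze.si — σ1 onset /z/, coda /∅/ ok; σ2 onset /s/, coda /∅/ ok → well-formed
kot.le — σ1 onset /k/, coda /t/ ok; σ2 onset /l/, coda /∅/ ok → well-formed
zset — violates constraint 4: syllable 1 onset /zs/ has 2 consonants (> 1) → ill-formed
wo — σ1 onset /w/, coda /∅/ ok → well-formed
ta — σ1 onset /t/, coda /∅/ ok → well-formed
vo.wer — σ1 onset /v/, coda /∅/ ok; σ2 onset /w/, coda /r/ ok → well-formed

zset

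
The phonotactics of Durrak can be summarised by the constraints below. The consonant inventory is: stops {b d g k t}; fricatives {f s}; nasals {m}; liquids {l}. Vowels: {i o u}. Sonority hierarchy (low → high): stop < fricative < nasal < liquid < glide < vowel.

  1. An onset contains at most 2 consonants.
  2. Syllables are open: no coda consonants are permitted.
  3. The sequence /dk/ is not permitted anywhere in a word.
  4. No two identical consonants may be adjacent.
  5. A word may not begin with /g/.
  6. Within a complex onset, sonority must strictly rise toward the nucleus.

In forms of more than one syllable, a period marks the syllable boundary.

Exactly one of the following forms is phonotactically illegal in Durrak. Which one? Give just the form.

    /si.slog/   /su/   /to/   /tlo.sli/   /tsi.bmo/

/si.slog/ — violates constraint 2: syllable 2 coda /g/ has 1 consonant (> 0) → phonotactically illegal
/su/ — σ1 onset /s/, coda /∅/ ok → phonotactically legal
/to/ — σ1 onset /t/, coda /∅/ ok → phonotactically legal
/tlo.sli/ — σ1 onset /tl/ (1→4 rises), coda /∅/ ok; σ2 onset /sl/ (2→4 rises), coda /∅/ ok → phonotactically legal
/tsi.bmo/ — σ1 onset /ts/ (1→2 rises), coda /∅/ ok; σ2 onset /bm/ (1→3 rises), coda /∅/ ok → phonotactically legal

/si.slog/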